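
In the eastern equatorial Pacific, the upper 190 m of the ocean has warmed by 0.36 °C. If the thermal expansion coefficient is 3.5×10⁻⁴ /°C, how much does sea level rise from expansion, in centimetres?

Δh = αΔT·H = 3.5×10⁻⁴ × 0.36 × 190 = 0.02394 m

about 2.4 cm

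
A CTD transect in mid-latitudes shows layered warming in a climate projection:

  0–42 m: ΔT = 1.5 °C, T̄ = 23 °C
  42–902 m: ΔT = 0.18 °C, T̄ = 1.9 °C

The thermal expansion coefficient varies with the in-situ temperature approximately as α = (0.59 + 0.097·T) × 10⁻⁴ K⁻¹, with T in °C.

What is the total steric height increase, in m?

Layer 1: α = (0.59 + 0.097×23)×10⁻⁴ = 2.821×10⁻⁴ K⁻¹
Layer 2: α = (0.59 + 0.097×1.9)×10⁻⁴ = 0.7743×10⁻⁴ K⁻¹
0–42 m: 1.5 × 42 × 2.821×10⁻⁴ = 0.0177723 m
42–902 m: 860 × 0.7743×10⁻⁴ × 0.18 = 0.011986164 m
Δh = 0.0177723 + 0.011986164 = 0.029758464 m ≈ 0.0298 m

Δh = 0.0298 m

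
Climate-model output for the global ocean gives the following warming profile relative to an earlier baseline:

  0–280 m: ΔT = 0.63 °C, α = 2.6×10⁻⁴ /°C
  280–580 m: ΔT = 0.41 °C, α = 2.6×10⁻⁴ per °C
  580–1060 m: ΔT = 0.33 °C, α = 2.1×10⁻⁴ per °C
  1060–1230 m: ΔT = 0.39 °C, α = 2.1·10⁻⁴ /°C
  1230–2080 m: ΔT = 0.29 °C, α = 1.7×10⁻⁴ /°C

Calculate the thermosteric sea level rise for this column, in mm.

about 167 mm

0–280 m: 2.6×10⁻⁴ × 280 × 0.63 = 0.045864 m
2.6×10⁻⁴ × 0.41 × 300 = 0.03198 m
580–1060 m: 2.1×10⁻⁴ × 480 × 0.33 = 0.033264 m
1060–1230 m: 170 × 0.39 × 2.1×10⁻⁴ = 0.013923 m
1230–2080 m: 0.29 × 1.7×10⁻⁴ × 850 = 0.041905 m
Δh = 0.045864 + 0.03198 + 0.033264 + 0.013923 + 0.041905 = 0.166936 m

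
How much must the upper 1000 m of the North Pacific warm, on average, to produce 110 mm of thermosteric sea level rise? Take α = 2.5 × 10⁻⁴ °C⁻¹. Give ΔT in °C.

0.440 °C

ΔT = Δh/(αH) = 0.11 / (2.5×10⁻⁴ × 1000) = 0.4400 °C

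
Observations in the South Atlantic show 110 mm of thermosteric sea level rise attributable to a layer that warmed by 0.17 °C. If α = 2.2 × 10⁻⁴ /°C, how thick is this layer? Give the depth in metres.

H = Δh/(αΔT) = 0.11 / (2.2×10⁻⁴ × 0.17) ≈ 2941 m

2900 m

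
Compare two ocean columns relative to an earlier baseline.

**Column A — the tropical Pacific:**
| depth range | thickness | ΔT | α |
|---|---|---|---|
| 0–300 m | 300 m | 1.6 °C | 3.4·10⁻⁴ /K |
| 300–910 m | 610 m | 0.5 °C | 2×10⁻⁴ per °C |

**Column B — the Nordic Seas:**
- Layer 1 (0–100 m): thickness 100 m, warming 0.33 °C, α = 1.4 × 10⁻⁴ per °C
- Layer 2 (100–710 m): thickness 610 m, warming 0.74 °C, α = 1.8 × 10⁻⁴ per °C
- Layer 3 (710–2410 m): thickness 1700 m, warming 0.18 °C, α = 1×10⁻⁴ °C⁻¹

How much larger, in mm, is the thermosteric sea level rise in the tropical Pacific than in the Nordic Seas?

108 mm

A Layer 1: 300 × 1.6 × 3.4×10⁻⁴ = 0.16320 m
A Layer 2: 610 × 2×10⁻⁴ × 0.5 = 0.06100 m
A total: 0.22420 m
B 0–100 m: 0.33 × 100 × 1.4×10⁻⁴ = 0.00462 m
B Layer 2: 1.8×10⁻⁴ × 0.74 × 610 = 0.081252 m
B Layer 3: 1700 × 1×10⁻⁴ × 0.18 = 0.03060 m
B total: 0.116472 m
Difference: 0.22420 − 0.116472 = 0.107728 m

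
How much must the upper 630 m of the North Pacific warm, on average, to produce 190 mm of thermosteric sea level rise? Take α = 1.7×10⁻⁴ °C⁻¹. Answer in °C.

ΔT = Δh/(αH) = 0.19 / (1.7×10⁻⁴ × 630) ≈ 1.774 °C

about 1.77 °C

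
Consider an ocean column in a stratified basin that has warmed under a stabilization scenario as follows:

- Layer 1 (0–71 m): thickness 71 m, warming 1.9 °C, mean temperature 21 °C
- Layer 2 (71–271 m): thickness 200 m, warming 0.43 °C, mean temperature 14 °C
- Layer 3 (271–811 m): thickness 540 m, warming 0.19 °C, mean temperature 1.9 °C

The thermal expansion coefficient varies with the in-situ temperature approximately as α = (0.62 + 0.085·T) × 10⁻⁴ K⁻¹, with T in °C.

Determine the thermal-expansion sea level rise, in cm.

Layer 1: α = (0.62 + 0.085×21)×10⁻⁴ = 2.405×10⁻⁴ K⁻¹
Layer 2: α = (0.62 + 0.085×14)×10⁻⁴ = 1.81×10⁻⁴ K⁻¹
Layer 3: α = (0.62 + 0.085×1.9)×10⁻⁴ = 0.7815×10⁻⁴ K⁻¹
0–71 m: 71 × 1.9 × 2.405×10⁻⁴ = 0.03244345 m
200 × 0.43 × 1.81×10⁻⁴ = 0.015566 m
540 × 0.7815×10⁻⁴ × 0.19 = 0.00801819 m
Δh = 0.03244345 + 0.015566 + 0.00801819 = 0.05602764 m ≈ 5.6 cm

Δh ≈ 5.6 cm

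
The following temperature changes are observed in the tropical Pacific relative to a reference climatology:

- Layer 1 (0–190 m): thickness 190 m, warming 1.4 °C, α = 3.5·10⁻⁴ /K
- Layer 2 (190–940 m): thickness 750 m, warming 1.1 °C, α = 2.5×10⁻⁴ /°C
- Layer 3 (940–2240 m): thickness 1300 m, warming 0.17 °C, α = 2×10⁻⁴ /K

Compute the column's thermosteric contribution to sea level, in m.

Layer 1: 1.4 × 190 × 3.5×10⁻⁴ = 0.09310 m
Layer 2: 1.1 × 2.5×10⁻⁴ × 750 = 0.20625 m
1300 × 2×10⁻⁴ × 0.17 = 0.04420 m
Δh = 0.09310 + 0.20625 + 0.04420 = 0.34355 m

about 0.344 m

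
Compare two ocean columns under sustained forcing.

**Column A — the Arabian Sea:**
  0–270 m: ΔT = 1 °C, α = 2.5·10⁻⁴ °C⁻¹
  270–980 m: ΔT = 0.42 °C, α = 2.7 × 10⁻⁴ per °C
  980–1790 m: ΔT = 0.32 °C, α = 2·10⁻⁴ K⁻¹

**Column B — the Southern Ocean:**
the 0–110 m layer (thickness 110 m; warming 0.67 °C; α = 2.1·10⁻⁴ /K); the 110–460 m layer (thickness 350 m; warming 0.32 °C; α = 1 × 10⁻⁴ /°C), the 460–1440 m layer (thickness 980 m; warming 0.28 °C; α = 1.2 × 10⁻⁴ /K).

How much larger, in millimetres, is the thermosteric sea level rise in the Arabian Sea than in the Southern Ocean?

A Layer 1: 2.5×10⁻⁴ × 1 × 270 = 0.06750 m
A 270–980 m: 710 × 0.42 × 2.7×10⁻⁴ = 0.080514 m
A 980–1790 m: 0.32 × 810 × 2×10⁻⁴ = 0.05184 m
A total: 0.199854 m
B Layer 1: 2.1×10⁻⁴ × 0.67 × 110 = 0.015477 m
B 1×10⁻⁴ × 0.32 × 350 = 0.01120 m
B 460–1440 m: 980 × 1.2×10⁻⁴ × 0.28 = 0.032928 m
B total: 0.059605 m
Difference: 0.199854 − 0.059605 = 0.140249 m

Δh_A − Δh_B ≈ 140 mm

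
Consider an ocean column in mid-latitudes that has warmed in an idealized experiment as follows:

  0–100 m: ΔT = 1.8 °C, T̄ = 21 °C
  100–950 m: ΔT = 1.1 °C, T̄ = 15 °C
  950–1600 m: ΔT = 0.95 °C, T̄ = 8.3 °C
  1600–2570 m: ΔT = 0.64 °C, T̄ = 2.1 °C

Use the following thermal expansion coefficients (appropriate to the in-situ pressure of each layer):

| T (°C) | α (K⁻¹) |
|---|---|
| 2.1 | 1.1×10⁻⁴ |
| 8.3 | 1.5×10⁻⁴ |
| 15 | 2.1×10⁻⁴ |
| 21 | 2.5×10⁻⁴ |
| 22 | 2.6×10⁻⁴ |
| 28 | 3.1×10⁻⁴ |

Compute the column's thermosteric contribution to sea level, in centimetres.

Δh ≈ 40 cm

Layer 1 at 21 °C → α = 2.5×10⁻⁴ K⁻¹
Layer 2 at 15 °C → α = 2.1×10⁻⁴ K⁻¹
Layer 3 at 8.3 °C → α = 1.5×10⁻⁴ K⁻¹
Layer 4 at 2.1 °C → α = 1.1×10⁻⁴ K⁻¹
0–100 m: 100 × 1.8 × 2.5×10⁻⁴ = 0.04500 m
850 × 1.1 × 2.1×10⁻⁴ = 0.19635 m
950–1600 m: 650 × 0.95 × 1.5×10⁻⁴ = 0.092625 m
1600–2570 m: 0.64 × 970 × 1.1×10⁻⁴ = 0.068288 m
Δh = 0.04500 + 0.19635 + 0.092625 + 0.068288 = 0.402263 m ≈ 40 cm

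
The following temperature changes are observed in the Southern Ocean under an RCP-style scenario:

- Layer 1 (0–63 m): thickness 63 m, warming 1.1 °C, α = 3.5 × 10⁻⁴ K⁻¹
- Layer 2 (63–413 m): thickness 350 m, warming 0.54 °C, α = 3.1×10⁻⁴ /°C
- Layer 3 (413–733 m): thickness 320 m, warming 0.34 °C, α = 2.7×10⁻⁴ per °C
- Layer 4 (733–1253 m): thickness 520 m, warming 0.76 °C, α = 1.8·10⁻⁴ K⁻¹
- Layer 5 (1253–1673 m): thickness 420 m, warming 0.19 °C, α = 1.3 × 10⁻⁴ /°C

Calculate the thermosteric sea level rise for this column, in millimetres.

0–63 m: 63 × 1.1 × 3.5×10⁻⁴ = 0.024255 m
Layer 2: 3.1×10⁻⁴ × 0.54 × 350 = 0.05859 m
413–733 m: 0.34 × 2.7×10⁻⁴ × 320 = 0.029376 m
Layer 4: 1.8×10⁻⁴ × 0.76 × 520 = 0.071136 m
1253–1673 m: 1.3×10⁻⁴ × 420 × 0.19 = 0.010374 m
Δh = 0.024255 + 0.05859 + 0.029376 + 0.071136 + 0.010374 = 0.193731 m

194 mm of thermosteric rise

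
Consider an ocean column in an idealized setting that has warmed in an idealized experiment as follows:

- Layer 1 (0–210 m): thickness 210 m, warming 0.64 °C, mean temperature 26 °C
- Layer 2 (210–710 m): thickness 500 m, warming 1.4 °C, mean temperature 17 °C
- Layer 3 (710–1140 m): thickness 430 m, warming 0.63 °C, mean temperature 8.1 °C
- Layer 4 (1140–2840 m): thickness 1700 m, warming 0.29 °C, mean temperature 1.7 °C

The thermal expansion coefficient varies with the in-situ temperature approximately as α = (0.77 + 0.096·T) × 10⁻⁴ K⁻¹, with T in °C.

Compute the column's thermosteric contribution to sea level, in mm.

Layer 1: α = (0.77 + 0.096×26)×10⁻⁴ = 3.266×10⁻⁴ K⁻¹
Layer 2: α = (0.77 + 0.096×17)×10⁻⁴ = 2.402×10⁻⁴ K⁻¹
Layer 3: α = (0.77 + 0.096×8.1)×10⁻⁴ = 1.5476×10⁻⁴ K⁻¹
Layer 4: α = (0.77 + 0.096×1.7)×10⁻⁴ = 0.9332×10⁻⁴ K⁻¹
0–210 m: 3.266×10⁻⁴ × 210 × 0.64 = 0.04389504 m
210–710 m: 2.402×10⁻⁴ × 500 × 1.4 = 0.16814 m
Layer 3: 0.63 × 430 × 1.5476×10⁻⁴ = 0.041924484 m
0.29 × 0.9332×10⁻⁴ × 1700 = 0.04600676 m
Δh = 0.04389504 + 0.16814 + 0.041924484 + 0.04600676 = 0.299966284 m ≈ 300 mm

about 300 mm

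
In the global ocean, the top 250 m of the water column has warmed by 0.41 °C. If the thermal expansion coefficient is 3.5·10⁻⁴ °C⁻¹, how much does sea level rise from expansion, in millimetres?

Δh ≈ 35.9 mm

Δh = αΔT·H = 3.5×10⁻⁴ × 0.41 × 250 = 0.035875 m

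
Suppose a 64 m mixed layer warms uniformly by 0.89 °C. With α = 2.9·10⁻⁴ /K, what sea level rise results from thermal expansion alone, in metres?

Δh = αΔT·H = 2.9×10⁻⁴ × 0.89 × 64 = 0.0165184 m

Δh ≈ 0.017 m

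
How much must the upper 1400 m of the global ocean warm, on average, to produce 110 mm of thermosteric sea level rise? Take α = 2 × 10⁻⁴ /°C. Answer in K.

ΔT = Δh/(αH) = 0.11 / (2×10⁻⁴ × 1400) ≈ 0.3929 K

about 0.393 K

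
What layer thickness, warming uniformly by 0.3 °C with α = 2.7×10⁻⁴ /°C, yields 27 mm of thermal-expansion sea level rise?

H = Δh/(αΔT) = 0.027 / (2.7×10⁻⁴ × 0.3) ≈ 333.3 m

333 m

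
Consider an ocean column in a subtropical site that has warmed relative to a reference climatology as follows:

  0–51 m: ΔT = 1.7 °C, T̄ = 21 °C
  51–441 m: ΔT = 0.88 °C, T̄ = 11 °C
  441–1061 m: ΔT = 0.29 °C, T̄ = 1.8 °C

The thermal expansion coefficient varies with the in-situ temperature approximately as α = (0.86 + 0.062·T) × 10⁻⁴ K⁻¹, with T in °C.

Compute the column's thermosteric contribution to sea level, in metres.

Layer 1: α = (0.86 + 0.062×21)×10⁻⁴ = 2.162×10⁻⁴ K⁻¹
Layer 2: α = (0.86 + 0.062×11)×10⁻⁴ = 1.542×10⁻⁴ K⁻¹
Layer 3: α = (0.86 + 0.062×1.8)×10⁻⁴ = 0.9716×10⁻⁴ K⁻¹
Layer 1: 2.162×10⁻⁴ × 51 × 1.7 = 0.01874454 m
51–441 m: 1.542×10⁻⁴ × 0.88 × 390 = 0.05292144 m
Layer 3: 0.29 × 0.9716×10⁻⁴ × 620 = 0.017469368 m
Δh = 0.01874454 + 0.05292144 + 0.017469368 = 0.089135348 m

about 0.0891 m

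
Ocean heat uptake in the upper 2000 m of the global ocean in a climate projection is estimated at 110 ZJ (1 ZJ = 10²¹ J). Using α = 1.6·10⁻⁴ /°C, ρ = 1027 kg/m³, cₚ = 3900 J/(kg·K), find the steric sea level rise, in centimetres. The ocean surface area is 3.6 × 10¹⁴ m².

Per unit area: Q = 110×10²¹ / (3.6×10¹⁴) ≈ 3.056×10⁸ J/m²
Δh = αQ/(ρcₚ) = 1.6×10⁻⁴ × 3.056×10⁸ / (1027 × 3900) ≈ 0.012208 m

about 1.22 cm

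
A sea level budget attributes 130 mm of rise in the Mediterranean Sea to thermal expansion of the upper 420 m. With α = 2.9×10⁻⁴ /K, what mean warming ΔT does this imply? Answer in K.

ΔT = Δh/(αH) = 0.13 / (2.9×10⁻⁴ × 420) ≈ 1.067 K

ΔT ≈ 1.1 K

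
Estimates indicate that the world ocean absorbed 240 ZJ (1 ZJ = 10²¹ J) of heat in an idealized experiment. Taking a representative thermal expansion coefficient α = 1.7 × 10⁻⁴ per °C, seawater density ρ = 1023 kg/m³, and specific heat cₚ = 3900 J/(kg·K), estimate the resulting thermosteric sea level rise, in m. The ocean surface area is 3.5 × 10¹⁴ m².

Per unit area: Q = 240×10²¹ / (3.5×10¹⁴) ≈ 6.857×10⁸ J/m²
Δh = αQ/(ρcₚ) = 1.7×10⁻⁴ × 6.857×10⁸ / (1023 × 3900) ≈ 0.029217 m

about 0.0292 m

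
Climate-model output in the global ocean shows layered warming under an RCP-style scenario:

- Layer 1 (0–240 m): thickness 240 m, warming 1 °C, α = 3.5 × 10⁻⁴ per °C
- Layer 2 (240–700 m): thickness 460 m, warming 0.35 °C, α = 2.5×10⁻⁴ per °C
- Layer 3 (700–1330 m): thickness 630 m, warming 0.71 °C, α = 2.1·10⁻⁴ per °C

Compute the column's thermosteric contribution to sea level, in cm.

21.8 cm of thermosteric rise

0–240 m: 3.5×10⁻⁴ × 1 × 240 = 0.08400 m
240–700 m: 0.35 × 460 × 2.5×10⁻⁴ = 0.04025 m
700–1330 m: 630 × 0.71 × 2.1×10⁻⁴ = 0.093933 m
Δh = 0.08400 + 0.04025 + 0.093933 = 0.218183 m ≈ 21.8 cm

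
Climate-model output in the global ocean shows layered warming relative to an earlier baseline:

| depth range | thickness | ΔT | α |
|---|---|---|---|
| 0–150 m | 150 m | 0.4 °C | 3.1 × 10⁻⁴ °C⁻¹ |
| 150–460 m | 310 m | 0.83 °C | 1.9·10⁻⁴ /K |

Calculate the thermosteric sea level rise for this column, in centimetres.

6.7 cm of thermosteric rise

0.4 × 150 × 3.1×10⁻⁴ = 0.01860 m
Layer 2: 1.9×10⁻⁴ × 0.83 × 310 = 0.048887 m
Δh = 0.01860 + 0.048887 = 0.067487 m ≈ 6.7 cm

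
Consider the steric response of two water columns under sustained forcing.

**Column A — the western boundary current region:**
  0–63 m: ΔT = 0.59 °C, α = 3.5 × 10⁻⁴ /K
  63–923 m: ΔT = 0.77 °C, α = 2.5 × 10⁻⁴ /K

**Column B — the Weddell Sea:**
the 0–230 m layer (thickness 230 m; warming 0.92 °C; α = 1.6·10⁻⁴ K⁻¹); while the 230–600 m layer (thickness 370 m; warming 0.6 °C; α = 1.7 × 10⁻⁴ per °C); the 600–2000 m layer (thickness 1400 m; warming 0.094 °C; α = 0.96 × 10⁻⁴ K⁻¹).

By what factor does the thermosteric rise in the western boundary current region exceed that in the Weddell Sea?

a factor of 2.1

A 0–63 m: 63 × 0.59 × 3.5×10⁻⁴ = 0.0130095 m
A 63–923 m: 860 × 2.5×10⁻⁴ × 0.77 = 0.16555 m
A total: 0.1785595 m
B Layer 1: 230 × 1.6×10⁻⁴ × 0.92 = 0.033856 m
B 0.6 × 370 × 1.7×10⁻⁴ = 0.03774 m
B Layer 3: 0.094 × 0.96×10⁻⁴ × 1400 = 0.0126336 m
B total: 0.0842296 m
Ratio: 0.1785595 / 0.0842296 ≈ 2.120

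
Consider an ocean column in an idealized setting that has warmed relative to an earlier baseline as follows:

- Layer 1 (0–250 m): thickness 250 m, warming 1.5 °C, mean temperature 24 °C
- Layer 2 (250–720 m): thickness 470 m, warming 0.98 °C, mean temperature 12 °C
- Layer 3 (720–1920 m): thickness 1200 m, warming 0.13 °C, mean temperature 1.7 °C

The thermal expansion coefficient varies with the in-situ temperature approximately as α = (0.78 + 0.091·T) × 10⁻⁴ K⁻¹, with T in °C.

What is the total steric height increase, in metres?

Layer 1: α = (0.78 + 0.091×24)×10⁻⁴ = 2.964×10⁻⁴ K⁻¹
Layer 2: α = (0.78 + 0.091×12)×10⁻⁴ = 1.872×10⁻⁴ K⁻¹
Layer 3: α = (0.78 + 0.091×1.7)×10⁻⁴ = 0.9347×10⁻⁴ K⁻¹
0–250 m: 2.964×10⁻⁴ × 1.5 × 250 = 0.11115 m
250–720 m: 1.872×10⁻⁴ × 470 × 0.98 = 0.08622432 m
0.13 × 1200 × 0.9347×10⁻⁴ = 0.01458132 m
Δh = 0.11115 + 0.08622432 + 0.01458132 = 0.21195564 m

Δh = 0.212 m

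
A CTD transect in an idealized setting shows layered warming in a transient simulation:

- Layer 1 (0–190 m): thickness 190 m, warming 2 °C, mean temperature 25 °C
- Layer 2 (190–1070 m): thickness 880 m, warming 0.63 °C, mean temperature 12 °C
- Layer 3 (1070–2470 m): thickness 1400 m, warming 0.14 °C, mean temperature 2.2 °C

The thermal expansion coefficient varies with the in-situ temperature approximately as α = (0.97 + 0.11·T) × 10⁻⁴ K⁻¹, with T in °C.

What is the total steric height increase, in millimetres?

Δh = 290 mm

Layer 1: α = (0.97 + 0.11×25)×10⁻⁴ = 3.72×10⁻⁴ K⁻¹
Layer 2: α = (0.97 + 0.11×12)×10⁻⁴ = 2.29×10⁻⁴ K⁻¹
Layer 3: α = (0.97 + 0.11×2.2)×10⁻⁴ = 1.212×10⁻⁴ K⁻¹
190 × 3.72×10⁻⁴ × 2 = 0.14136 m
2.29×10⁻⁴ × 0.63 × 880 = 0.1269576 m
Layer 3: 0.14 × 1.212×10⁻⁴ × 1400 = 0.0237552 m
Δh = 0.14136 + 0.1269576 + 0.0237552 = 0.2920728 m ≈ 290 mm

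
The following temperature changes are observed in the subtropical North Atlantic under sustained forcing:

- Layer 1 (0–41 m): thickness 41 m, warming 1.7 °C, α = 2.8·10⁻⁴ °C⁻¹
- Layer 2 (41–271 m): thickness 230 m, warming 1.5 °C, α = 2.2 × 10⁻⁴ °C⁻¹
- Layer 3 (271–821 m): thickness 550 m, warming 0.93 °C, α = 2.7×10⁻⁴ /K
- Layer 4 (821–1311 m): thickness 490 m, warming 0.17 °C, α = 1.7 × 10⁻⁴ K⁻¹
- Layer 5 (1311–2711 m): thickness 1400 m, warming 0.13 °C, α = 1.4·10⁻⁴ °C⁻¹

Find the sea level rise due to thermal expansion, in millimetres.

Δh ≈ 273 mm

2.8×10⁻⁴ × 1.7 × 41 = 0.019516 m
41–271 m: 2.2×10⁻⁴ × 230 × 1.5 = 0.07590 m
0.93 × 2.7×10⁻⁴ × 550 = 0.138105 m
490 × 0.17 × 1.7×10⁻⁴ = 0.014161 m
Layer 5: 0.13 × 1.4×10⁻⁴ × 1400 = 0.02548 m
Δh = 0.019516 + 0.07590 + 0.138105 + 0.014161 + 0.02548 = 0.273162 m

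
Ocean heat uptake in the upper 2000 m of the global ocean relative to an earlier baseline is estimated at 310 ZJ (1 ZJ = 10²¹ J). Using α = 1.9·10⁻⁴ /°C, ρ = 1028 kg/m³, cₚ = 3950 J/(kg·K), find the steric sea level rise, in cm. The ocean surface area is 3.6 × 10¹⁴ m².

Per unit area: Q = 310×10²¹ / (3.6×10¹⁴) ≈ 8.611×10⁸ J/m²
Δh = αQ/(ρcₚ) = 1.9×10⁻⁴ × 8.611×10⁸ / (1028 × 3950) ≈ 0.040292 m

about 4.0 cm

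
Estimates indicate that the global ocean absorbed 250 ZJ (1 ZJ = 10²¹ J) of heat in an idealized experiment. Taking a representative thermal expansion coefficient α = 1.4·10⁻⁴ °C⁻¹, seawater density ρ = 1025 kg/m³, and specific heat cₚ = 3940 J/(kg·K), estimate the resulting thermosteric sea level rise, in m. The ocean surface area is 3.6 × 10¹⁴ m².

Δh = 0.0241 m

Per unit area: Q = 250×10²¹ / (3.6×10¹⁴) ≈ 6.944×10⁸ J/m²
Δh = αQ/(ρcₚ) = 1.4×10⁻⁴ × 6.944×10⁸ / (1025 × 3940) ≈ 0.024072 m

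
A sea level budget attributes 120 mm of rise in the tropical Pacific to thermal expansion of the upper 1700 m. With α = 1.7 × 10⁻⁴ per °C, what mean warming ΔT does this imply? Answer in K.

about 0.415 K

ΔT = Δh/(αH) = 0.12 / (1.7×10⁻⁴ × 1700) ≈ 0.4152 K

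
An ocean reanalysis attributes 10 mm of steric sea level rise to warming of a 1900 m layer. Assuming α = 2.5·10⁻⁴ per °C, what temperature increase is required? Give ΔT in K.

0.0211 K

ΔT = Δh/(αH) = 0.01 / (2.5×10⁻⁴ × 1900) ≈ 0.02105 K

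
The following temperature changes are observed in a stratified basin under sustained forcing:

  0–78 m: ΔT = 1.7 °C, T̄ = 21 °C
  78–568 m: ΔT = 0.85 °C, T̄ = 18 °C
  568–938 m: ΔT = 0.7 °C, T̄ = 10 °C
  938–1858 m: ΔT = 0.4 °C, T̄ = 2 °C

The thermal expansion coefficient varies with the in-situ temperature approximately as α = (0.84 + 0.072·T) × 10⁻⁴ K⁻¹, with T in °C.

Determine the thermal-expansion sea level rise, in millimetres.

Δh ≈ 200 mm

Layer 1: α = (0.84 + 0.072×21)×10⁻⁴ = 2.352×10⁻⁴ K⁻¹
Layer 2: α = (0.84 + 0.072×18)×10⁻⁴ = 2.136×10⁻⁴ K⁻¹
Layer 3: α = (0.84 + 0.072×10)×10⁻⁴ = 1.56×10⁻⁴ K⁻¹
Layer 4: α = (0.84 + 0.072×2)×10⁻⁴ = 0.984×10⁻⁴ K⁻¹
0–78 m: 78 × 1.7 × 2.352×10⁻⁴ = 0.03118752 m
78–568 m: 2.136×10⁻⁴ × 0.85 × 490 = 0.0889644 m
370 × 0.7 × 1.56×10⁻⁴ = 0.040404 m
Layer 4: 920 × 0.4 × 0.984×10⁻⁴ = 0.0362112 m
Δh = 0.03118752 + 0.0889644 + 0.040404 + 0.0362112 = 0.19676712 m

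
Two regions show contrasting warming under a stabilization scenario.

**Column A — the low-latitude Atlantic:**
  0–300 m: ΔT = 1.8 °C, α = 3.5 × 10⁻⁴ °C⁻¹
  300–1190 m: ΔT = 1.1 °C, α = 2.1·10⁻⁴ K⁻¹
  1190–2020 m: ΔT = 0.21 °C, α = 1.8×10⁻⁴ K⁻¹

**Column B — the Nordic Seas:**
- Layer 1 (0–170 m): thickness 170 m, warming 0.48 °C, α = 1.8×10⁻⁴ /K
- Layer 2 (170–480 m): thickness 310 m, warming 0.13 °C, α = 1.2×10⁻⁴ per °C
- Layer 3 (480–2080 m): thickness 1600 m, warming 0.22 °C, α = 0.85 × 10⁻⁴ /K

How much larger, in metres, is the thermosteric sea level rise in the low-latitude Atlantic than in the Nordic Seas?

0.38 m

A Layer 1: 3.5×10⁻⁴ × 1.8 × 300 = 0.18900 m
A 2.1×10⁻⁴ × 890 × 1.1 = 0.20559 m
A 0.21 × 830 × 1.8×10⁻⁴ = 0.031374 m
A total: 0.425964 m
B 0.48 × 170 × 1.8×10⁻⁴ = 0.014688 m
B Layer 2: 1.2×10⁻⁴ × 0.13 × 310 = 0.004836 m
B 1600 × 0.22 × 0.85×10⁻⁴ = 0.02992 m
B total: 0.049444 m
Difference: 0.425964 − 0.049444 = 0.37652 m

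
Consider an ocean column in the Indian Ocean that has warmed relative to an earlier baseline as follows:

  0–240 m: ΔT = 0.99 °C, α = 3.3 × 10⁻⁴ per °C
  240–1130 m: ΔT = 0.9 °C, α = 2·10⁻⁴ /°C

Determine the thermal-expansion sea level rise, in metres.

Layer 1: 0.99 × 240 × 3.3×10⁻⁴ = 0.078408 m
Layer 2: 890 × 2×10⁻⁴ × 0.9 = 0.16020 m
Δh = 0.078408 + 0.16020 = 0.238608 m ≈ 0.24 m

Δh = 0.24 m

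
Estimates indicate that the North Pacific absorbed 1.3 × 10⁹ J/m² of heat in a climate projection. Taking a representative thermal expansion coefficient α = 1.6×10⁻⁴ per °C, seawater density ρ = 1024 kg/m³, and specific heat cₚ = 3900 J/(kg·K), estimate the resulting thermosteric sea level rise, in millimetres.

Δh = αQ/(ρcₚ) = 1.6×10⁻⁴ × 1.3×10⁹ / (1024 × 3900) ≈ 0.052083 m

Δh ≈ 52.1 mm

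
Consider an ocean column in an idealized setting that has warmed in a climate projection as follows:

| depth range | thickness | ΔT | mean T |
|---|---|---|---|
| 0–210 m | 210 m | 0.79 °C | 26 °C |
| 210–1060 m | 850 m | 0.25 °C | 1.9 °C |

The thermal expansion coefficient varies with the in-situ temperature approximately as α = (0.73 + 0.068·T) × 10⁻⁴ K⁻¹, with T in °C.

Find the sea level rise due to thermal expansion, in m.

Layer 1: α = (0.73 + 0.068×26)×10⁻⁴ = 2.498×10⁻⁴ K⁻¹
Layer 2: α = (0.73 + 0.068×1.9)×10⁻⁴ = 0.8592×10⁻⁴ K⁻¹
0–210 m: 2.498×10⁻⁴ × 210 × 0.79 = 0.04144182 m
0.8592×10⁻⁴ × 850 × 0.25 = 0.018258 m
Δh = 0.04144182 + 0.018258 = 0.05969982 m ≈ 0.0597 m

about 0.0597 m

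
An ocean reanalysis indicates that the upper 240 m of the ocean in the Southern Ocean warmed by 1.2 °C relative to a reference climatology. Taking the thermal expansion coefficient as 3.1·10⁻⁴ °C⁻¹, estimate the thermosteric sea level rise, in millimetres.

Δh = αΔT·H = 3.1×10⁻⁴ × 1.2 × 240 = 0.08928 m

Δh = 89 mm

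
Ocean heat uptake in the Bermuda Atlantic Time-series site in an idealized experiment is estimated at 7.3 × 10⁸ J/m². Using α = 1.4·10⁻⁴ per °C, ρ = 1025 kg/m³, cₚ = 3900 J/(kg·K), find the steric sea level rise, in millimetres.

26 mm of thermosteric rise

Δh = αQ/(ρcₚ) = 1.4×10⁻⁴ × 7.3×10⁸ / (1025 × 3900) ≈ 0.025566 m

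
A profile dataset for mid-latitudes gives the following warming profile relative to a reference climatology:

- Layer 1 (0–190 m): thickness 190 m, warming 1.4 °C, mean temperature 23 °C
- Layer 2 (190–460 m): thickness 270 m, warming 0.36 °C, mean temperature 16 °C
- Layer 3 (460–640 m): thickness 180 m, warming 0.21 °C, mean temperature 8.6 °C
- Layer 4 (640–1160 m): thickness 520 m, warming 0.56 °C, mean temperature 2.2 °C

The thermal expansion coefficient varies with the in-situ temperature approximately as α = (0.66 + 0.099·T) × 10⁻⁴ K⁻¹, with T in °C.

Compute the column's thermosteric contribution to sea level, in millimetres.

about 130 mm

Layer 1: α = (0.66 + 0.099×23)×10⁻⁴ = 2.937×10⁻⁴ K⁻¹
Layer 2: α = (0.66 + 0.099×16)×10⁻⁴ = 2.244×10⁻⁴ K⁻¹
Layer 3: α = (0.66 + 0.099×8.6)×10⁻⁴ = 1.5114×10⁻⁴ K⁻¹
Layer 4: α = (0.66 + 0.099×2.2)×10⁻⁴ = 0.8778×10⁻⁴ K⁻¹
0–190 m: 190 × 1.4 × 2.937×10⁻⁴ = 0.0781242 m
270 × 2.244×10⁻⁴ × 0.36 = 0.02181168 m
0.21 × 180 × 1.5114×10⁻⁴ = 0.005713092 m
640–1160 m: 520 × 0.8778×10⁻⁴ × 0.56 = 0.025561536 m
Δh = 0.0781242 + 0.02181168 + 0.005713092 + 0.025561536 = 0.131210508 m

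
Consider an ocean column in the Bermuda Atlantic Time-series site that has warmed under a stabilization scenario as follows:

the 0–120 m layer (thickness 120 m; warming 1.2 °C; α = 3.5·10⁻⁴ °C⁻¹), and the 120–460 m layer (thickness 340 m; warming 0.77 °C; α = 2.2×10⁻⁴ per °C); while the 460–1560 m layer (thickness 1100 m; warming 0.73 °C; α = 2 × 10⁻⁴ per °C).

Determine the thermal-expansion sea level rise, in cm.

Δh ≈ 26.9 cm

1.2 × 120 × 3.5×10⁻⁴ = 0.05040 m
120–460 m: 0.77 × 2.2×10⁻⁴ × 340 = 0.057596 m
460–1560 m: 0.73 × 2×10⁻⁴ × 1100 = 0.16060 m
Δh = 0.05040 + 0.057596 + 0.16060 = 0.268596 m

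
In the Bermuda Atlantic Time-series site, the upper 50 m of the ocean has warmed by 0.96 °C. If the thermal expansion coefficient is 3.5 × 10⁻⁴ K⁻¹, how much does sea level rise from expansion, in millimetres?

16.8 mm of thermosteric rise

Δh = αΔT·H = 3.5×10⁻⁴ × 0.96 × 50 = 0.01680 m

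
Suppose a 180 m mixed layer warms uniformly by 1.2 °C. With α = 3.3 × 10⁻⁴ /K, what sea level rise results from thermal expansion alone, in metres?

Δh = αΔT·H = 3.3×10⁻⁴ × 1.2 × 180 = 0.07128 m

Δh ≈ 0.071 m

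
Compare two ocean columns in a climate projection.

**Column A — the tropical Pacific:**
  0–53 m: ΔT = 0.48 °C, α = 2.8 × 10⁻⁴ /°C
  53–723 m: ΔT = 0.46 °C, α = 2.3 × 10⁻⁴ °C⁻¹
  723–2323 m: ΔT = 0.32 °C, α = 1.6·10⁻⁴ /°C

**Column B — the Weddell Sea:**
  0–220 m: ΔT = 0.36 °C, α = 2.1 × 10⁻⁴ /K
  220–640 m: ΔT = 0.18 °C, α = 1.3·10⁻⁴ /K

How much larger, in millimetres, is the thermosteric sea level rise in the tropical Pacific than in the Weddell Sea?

133 mm

A Layer 1: 2.8×10⁻⁴ × 0.48 × 53 = 0.0071232 m
A Layer 2: 0.46 × 670 × 2.3×10⁻⁴ = 0.070886 m
A 0.32 × 1600 × 1.6×10⁻⁴ = 0.08192 m
A total: 0.1599292 m
B Layer 1: 220 × 0.36 × 2.1×10⁻⁴ = 0.016632 m
B 220–640 m: 420 × 0.18 × 1.3×10⁻⁴ = 0.009828 m
B total: 0.02646 m
Difference: 0.1599292 − 0.02646 = 0.1334692 m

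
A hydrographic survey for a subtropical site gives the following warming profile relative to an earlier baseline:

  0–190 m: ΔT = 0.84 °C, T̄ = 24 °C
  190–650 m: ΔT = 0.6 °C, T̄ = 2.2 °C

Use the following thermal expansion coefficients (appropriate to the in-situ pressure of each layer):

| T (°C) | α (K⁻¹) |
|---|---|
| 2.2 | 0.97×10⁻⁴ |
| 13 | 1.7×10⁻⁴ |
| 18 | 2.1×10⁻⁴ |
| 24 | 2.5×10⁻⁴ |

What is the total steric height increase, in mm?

about 66.7 mm

Layer 1 at 24 °C → α = 2.5×10⁻⁴ K⁻¹
Layer 2 at 2.2 °C → α = 0.97×10⁻⁴ K⁻¹
0.84 × 190 × 2.5×10⁻⁴ = 0.03990 m
190–650 m: 460 × 0.6 × 0.97×10⁻⁴ = 0.026772 m
Δh = 0.03990 + 0.026772 = 0.066672 m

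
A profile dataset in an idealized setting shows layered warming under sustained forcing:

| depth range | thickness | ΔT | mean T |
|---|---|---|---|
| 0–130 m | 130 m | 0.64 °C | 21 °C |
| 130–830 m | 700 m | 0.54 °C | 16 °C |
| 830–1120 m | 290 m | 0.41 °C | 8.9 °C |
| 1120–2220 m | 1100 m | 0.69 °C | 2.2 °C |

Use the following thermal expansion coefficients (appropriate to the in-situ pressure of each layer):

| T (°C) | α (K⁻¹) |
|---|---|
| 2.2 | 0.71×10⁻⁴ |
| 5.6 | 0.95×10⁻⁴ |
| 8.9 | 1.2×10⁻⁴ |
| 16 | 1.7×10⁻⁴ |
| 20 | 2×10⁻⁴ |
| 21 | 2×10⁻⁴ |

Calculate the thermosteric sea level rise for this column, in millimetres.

Layer 1 at 21 °C → α = 2×10⁻⁴ K⁻¹
Layer 2 at 16 °C → α = 1.7×10⁻⁴ K⁻¹
Layer 3 at 8.9 °C → α = 1.2×10⁻⁴ K⁻¹
Layer 4 at 2.2 °C → α = 0.71×10⁻⁴ K⁻¹
Layer 1: 2×10⁻⁴ × 130 × 0.64 = 0.01664 m
130–830 m: 1.7×10⁻⁴ × 0.54 × 700 = 0.06426 m
Layer 3: 1.2×10⁻⁴ × 290 × 0.41 = 0.014268 m
1100 × 0.71×10⁻⁴ × 0.69 = 0.053889 m
Δh = 0.01664 + 0.06426 + 0.014268 + 0.053889 = 0.149057 m ≈ 150 mm

150 mm of thermosteric rise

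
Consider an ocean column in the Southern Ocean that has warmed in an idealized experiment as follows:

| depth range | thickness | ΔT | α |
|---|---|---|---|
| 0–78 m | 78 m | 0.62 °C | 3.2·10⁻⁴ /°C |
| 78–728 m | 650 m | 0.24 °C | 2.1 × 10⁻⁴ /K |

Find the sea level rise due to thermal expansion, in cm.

Δh = 4.82 cm

0–78 m: 78 × 0.62 × 3.2×10⁻⁴ = 0.0154752 m
78–728 m: 2.1×10⁻⁴ × 0.24 × 650 = 0.03276 m
Δh = 0.0154752 + 0.03276 = 0.0482352 m ≈ 4.82 cm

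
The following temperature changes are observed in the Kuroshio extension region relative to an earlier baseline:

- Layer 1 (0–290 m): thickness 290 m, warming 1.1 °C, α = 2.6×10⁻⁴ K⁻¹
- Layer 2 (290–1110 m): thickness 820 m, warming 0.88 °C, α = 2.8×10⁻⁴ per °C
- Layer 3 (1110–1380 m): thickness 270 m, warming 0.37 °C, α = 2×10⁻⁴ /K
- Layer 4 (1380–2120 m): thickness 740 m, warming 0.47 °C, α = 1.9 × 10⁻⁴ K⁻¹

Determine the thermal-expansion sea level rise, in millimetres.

about 370 mm

Layer 1: 2.6×10⁻⁴ × 1.1 × 290 = 0.08294 m
Layer 2: 2.8×10⁻⁴ × 0.88 × 820 = 0.202048 m
2×10⁻⁴ × 0.37 × 270 = 0.01998 m
Layer 4: 740 × 0.47 × 1.9×10⁻⁴ = 0.066082 m
Δh = 0.08294 + 0.202048 + 0.01998 + 0.066082 = 0.37105 m ≈ 370 mm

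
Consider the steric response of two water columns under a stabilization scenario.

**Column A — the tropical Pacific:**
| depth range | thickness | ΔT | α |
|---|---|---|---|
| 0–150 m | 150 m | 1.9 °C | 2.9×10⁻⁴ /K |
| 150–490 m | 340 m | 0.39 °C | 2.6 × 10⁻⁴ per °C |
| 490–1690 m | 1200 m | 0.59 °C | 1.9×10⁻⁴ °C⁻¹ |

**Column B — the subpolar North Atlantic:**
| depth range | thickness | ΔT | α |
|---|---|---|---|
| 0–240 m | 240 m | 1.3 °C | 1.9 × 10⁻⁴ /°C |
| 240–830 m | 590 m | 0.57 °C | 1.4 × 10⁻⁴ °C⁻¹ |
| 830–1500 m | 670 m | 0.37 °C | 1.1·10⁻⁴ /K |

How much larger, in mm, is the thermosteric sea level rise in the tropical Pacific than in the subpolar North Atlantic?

A Layer 1: 1.9 × 2.9×10⁻⁴ × 150 = 0.08265 m
A Layer 2: 0.39 × 340 × 2.6×10⁻⁴ = 0.034476 m
A 0.59 × 1.9×10⁻⁴ × 1200 = 0.13452 m
A total: 0.251646 m
B 1.9×10⁻⁴ × 1.3 × 240 = 0.05928 m
B Layer 2: 1.4×10⁻⁴ × 590 × 0.57 = 0.047082 m
B 830–1500 m: 1.1×10⁻⁴ × 670 × 0.37 = 0.027269 m
B total: 0.133631 m
Difference: 0.251646 − 0.133631 = 0.118015 m

118 mm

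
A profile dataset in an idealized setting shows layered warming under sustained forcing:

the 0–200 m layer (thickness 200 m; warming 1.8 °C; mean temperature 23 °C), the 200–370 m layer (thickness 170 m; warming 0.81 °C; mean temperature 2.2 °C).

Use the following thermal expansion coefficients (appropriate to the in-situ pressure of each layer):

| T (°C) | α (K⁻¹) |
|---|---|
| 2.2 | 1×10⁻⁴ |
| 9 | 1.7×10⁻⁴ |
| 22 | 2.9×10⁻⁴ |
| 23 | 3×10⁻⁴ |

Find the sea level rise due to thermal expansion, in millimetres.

about 122 mm

Layer 1 at 23 °C → α = 3×10⁻⁴ K⁻¹
Layer 2 at 2.2 °C → α = 1×10⁻⁴ K⁻¹
Layer 1: 3×10⁻⁴ × 200 × 1.8 = 0.10800 m
170 × 0.81 × 1×10⁻⁴ = 0.01377 m
Δh = 0.10800 + 0.01377 = 0.12177 m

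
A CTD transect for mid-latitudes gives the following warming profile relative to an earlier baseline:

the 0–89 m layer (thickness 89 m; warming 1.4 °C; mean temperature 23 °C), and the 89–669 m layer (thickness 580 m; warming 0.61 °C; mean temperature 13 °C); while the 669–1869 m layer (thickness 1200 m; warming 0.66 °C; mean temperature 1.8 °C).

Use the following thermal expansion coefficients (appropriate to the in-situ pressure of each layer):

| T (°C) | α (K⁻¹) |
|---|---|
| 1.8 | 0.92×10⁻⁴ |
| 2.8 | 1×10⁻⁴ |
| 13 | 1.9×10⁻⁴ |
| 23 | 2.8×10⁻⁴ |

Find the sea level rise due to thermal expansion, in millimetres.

Layer 1 at 23 °C → α = 2.8×10⁻⁴ K⁻¹
Layer 2 at 13 °C → α = 1.9×10⁻⁴ K⁻¹
Layer 3 at 1.8 °C → α = 0.92×10⁻⁴ K⁻¹
0–89 m: 1.4 × 89 × 2.8×10⁻⁴ = 0.034888 m
89–669 m: 1.9×10⁻⁴ × 0.61 × 580 = 0.067222 m
Layer 3: 0.66 × 1200 × 0.92×10⁻⁴ = 0.072864 m
Δh = 0.034888 + 0.067222 + 0.072864 = 0.174974 m ≈ 175 mm

175 mm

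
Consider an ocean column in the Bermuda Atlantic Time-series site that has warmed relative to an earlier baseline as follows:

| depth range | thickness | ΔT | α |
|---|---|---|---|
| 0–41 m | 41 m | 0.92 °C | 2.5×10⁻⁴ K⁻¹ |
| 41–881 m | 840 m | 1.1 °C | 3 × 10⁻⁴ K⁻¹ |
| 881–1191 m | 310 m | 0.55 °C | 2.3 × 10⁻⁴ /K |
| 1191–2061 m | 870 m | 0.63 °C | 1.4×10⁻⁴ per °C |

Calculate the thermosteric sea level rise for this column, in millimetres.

Layer 1: 41 × 2.5×10⁻⁴ × 0.92 = 0.00943 m
Layer 2: 3×10⁻⁴ × 1.1 × 840 = 0.27720 m
881–1191 m: 0.55 × 2.3×10⁻⁴ × 310 = 0.039215 m
1.4×10⁻⁴ × 0.63 × 870 = 0.076734 m
Δh = 0.00943 + 0.27720 + 0.039215 + 0.076734 = 0.402579 m

Δh = 403 mm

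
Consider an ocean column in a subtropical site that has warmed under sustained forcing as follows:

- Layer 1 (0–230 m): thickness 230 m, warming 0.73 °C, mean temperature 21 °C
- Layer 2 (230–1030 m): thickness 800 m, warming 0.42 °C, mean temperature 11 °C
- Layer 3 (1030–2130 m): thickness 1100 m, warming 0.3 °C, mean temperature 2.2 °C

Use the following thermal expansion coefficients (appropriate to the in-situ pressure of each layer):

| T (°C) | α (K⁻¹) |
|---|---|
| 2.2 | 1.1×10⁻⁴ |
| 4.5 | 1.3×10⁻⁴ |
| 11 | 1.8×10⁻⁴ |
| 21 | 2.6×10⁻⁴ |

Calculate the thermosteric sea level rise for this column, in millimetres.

Δh ≈ 140 mm

Layer 1 at 21 °C → α = 2.6×10⁻⁴ K⁻¹
Layer 2 at 11 °C → α = 1.8×10⁻⁴ K⁻¹
Layer 3 at 2.2 °C → α = 1.1×10⁻⁴ K⁻¹
2.6×10⁻⁴ × 0.73 × 230 = 0.043654 m
0.42 × 1.8×10⁻⁴ × 800 = 0.06048 m
1030–2130 m: 1.1×10⁻⁴ × 0.3 × 1100 = 0.03630 m
Δh = 0.043654 + 0.06048 + 0.03630 = 0.140434 m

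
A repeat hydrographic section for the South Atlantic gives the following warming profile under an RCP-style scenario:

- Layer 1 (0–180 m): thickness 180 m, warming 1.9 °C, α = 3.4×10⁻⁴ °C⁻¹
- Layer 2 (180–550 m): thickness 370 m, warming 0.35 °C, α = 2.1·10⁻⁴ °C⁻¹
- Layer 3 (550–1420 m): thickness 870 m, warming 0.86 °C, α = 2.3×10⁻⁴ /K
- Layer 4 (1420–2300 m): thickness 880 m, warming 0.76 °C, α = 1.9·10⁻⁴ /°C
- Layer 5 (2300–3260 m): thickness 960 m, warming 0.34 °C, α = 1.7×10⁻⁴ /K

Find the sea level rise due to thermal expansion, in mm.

Δh = 498 mm

0–180 m: 1.9 × 3.4×10⁻⁴ × 180 = 0.11628 m
180–550 m: 370 × 0.35 × 2.1×10⁻⁴ = 0.027195 m
Layer 3: 2.3×10⁻⁴ × 870 × 0.86 = 0.172086 m
1420–2300 m: 0.76 × 880 × 1.9×10⁻⁴ = 0.127072 m
1.7×10⁻⁴ × 960 × 0.34 = 0.055488 m
Δh = 0.11628 + 0.027195 + 0.172086 + 0.127072 + 0.055488 = 0.498121 m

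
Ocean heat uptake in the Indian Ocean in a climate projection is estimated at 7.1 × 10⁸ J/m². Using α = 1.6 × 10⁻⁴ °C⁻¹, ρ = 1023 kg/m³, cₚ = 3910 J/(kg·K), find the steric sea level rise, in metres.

Δh = αQ/(ρcₚ) = 1.6×10⁻⁴ × 7.1×10⁸ / (1023 × 3910) ≈ 0.02840 m

0.0284 m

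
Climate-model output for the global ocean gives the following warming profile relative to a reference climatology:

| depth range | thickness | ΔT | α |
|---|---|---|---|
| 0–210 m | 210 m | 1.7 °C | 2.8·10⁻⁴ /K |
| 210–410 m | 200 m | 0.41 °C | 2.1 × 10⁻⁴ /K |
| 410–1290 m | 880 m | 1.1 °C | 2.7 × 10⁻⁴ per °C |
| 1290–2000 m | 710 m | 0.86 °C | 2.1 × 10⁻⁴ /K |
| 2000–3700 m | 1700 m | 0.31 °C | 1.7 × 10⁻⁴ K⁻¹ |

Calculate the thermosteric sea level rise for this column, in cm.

0–210 m: 2.8×10⁻⁴ × 210 × 1.7 = 0.09996 m
0.41 × 200 × 2.1×10⁻⁴ = 0.01722 m
410–1290 m: 2.7×10⁻⁴ × 1.1 × 880 = 0.26136 m
Layer 4: 0.86 × 2.1×10⁻⁴ × 710 = 0.128226 m
1700 × 0.31 × 1.7×10⁻⁴ = 0.08959 m
Δh = 0.09996 + 0.01722 + 0.26136 + 0.128226 + 0.08959 = 0.596356 m ≈ 60 cm

60 cm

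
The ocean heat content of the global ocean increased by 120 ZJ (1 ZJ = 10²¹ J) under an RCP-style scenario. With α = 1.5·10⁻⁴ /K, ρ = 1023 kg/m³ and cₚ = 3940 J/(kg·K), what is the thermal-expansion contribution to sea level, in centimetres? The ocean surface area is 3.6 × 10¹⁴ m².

1.24 cm of thermosteric rise

Per unit area: Q = 120×10²¹ / (3.6×10¹⁴) ≈ 3.333×10⁸ J/m²
Δh = αQ/(ρcₚ) = 1.5×10⁻⁴ × 3.333×10⁸ / (1023 × 3940) ≈ 0.012404 m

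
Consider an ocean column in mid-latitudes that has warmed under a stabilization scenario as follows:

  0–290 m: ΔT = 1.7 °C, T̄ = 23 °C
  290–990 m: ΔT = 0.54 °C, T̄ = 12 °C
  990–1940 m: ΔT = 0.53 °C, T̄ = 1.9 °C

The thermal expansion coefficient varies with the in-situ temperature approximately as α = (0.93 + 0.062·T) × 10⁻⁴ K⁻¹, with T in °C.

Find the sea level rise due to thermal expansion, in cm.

Layer 1: α = (0.93 + 0.062×23)×10⁻⁴ = 2.356×10⁻⁴ K⁻¹
Layer 2: α = (0.93 + 0.062×12)×10⁻⁴ = 1.674×10⁻⁴ K⁻¹
Layer 3: α = (0.93 + 0.062×1.9)×10⁻⁴ = 1.0478×10⁻⁴ K⁻¹
0–290 m: 290 × 1.7 × 2.356×10⁻⁴ = 0.1161508 m
290–990 m: 1.674×10⁻⁴ × 0.54 × 700 = 0.0632772 m
950 × 0.53 × 1.0478×10⁻⁴ = 0.05275673 m
Δh = 0.1161508 + 0.0632772 + 0.05275673 = 0.23218473 m ≈ 23.2 cm

Δh ≈ 23.2 cm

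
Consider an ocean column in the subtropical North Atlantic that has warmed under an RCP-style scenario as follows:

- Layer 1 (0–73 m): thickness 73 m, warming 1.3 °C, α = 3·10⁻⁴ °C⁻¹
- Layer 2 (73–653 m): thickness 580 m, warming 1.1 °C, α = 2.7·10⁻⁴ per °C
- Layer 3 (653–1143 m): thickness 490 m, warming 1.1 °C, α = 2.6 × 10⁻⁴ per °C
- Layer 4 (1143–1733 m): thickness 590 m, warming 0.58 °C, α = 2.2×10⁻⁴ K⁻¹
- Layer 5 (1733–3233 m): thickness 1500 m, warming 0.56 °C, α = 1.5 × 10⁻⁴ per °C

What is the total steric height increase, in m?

0.54 m

Layer 1: 1.3 × 3×10⁻⁴ × 73 = 0.02847 m
73–653 m: 2.7×10⁻⁴ × 580 × 1.1 = 0.17226 m
2.6×10⁻⁴ × 490 × 1.1 = 0.14014 m
1143–1733 m: 0.58 × 590 × 2.2×10⁻⁴ = 0.075284 m
Layer 5: 0.56 × 1500 × 1.5×10⁻⁴ = 0.12600 m
Δh = 0.02847 + 0.17226 + 0.14014 + 0.075284 + 0.12600 = 0.542154 m ≈ 0.54 m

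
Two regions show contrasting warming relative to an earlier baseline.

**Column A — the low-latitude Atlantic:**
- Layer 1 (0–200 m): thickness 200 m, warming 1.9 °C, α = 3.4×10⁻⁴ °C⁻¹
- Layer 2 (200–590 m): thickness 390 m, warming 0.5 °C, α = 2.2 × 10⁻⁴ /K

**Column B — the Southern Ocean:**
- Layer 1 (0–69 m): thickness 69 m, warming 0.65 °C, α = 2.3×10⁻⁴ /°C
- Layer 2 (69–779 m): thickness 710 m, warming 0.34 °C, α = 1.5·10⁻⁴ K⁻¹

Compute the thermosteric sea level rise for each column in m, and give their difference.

A 3.4×10⁻⁴ × 200 × 1.9 = 0.12920 m
A Layer 2: 2.2×10⁻⁴ × 390 × 0.5 = 0.04290 m
A total: 0.17210 m
B 0–69 m: 69 × 2.3×10⁻⁴ × 0.65 = 0.0103155 m
B 69–779 m: 710 × 0.34 × 1.5×10⁻⁴ = 0.03621 m
B total: 0.0465255 m
Difference: 0.17210 − 0.0465255 = 0.1255745 m

Δh_A ≈ 0.172 m, Δh_B ≈ 0.0465 m; difference ≈ 0.126 m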